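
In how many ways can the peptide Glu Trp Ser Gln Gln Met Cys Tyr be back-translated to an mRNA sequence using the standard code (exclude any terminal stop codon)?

192

Glu: 2 codons.
Trp: 1 codon.
Ser: 6 codons.
Gln: 2 codons.
Gln: 2 codons.
Met: 1 codon.
Cys: 2 codons.
Tyr: 2 codons.
2 × 1 × 6 × 2 × 2 × 1 × 2 × 2 = 192.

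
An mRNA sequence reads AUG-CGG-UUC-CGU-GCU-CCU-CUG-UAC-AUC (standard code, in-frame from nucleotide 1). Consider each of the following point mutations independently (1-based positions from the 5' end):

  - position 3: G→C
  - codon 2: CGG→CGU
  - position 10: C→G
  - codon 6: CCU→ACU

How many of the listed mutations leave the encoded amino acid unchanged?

Codon 1: AUG (Met) → AUC (Ile) — missense.
Codon 2: CGG (Arg) → CGU (Arg) — synonymous.
Codon 4: CGU (Arg) → GGU (Gly) — missense.
Codon 6: CCU (Pro) → ACU (Thr) — missense.
Synonymous: 1 of 4.

1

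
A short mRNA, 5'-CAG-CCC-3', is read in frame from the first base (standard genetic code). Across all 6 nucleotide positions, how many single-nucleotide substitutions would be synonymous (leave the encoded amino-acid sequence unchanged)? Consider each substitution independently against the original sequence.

4

Codon 1 (CAG, Gln): 1 synonymous substitution.
Codon 2 (CCC, Pro): 3 synonymous substitutions.
Total: 1 + 3 = 4.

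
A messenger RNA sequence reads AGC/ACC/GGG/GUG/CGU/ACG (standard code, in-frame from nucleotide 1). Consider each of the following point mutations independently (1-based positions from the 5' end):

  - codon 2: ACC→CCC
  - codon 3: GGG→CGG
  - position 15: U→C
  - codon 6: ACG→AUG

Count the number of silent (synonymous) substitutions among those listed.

1

Codon 2: ACC (Thr) → CCC (Pro) — missense.
Codon 3: GGG (Gly) → CGG (Arg) — missense.
Codon 5: CGU (Arg) → CGC (Arg) — synonymous.
Codon 6: ACG (Thr) → AUG (Met) — missense.
Synonymous: 1 of 4.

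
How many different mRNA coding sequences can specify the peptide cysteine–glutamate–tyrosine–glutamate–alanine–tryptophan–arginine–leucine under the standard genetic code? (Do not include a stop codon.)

2304

Cys: 2 codons.
Glu: 2 codons.
Tyr: 2 codons.
Glu: 2 codons.
Ala: 4 codons.
Trp: 1 codon.
Arg: 6 codons.
Leu: 6 codons.
2 × 2 × 2 × 2 × 4 × 1 × 6 × 6 = 2304.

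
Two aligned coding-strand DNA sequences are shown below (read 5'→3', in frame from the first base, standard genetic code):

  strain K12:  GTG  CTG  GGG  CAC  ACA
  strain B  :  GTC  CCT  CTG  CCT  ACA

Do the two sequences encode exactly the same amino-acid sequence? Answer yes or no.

Codon 1: GTG Val / GTC Val — synonymous.
Codon 2: CTG Leu / CCT Pro — nonsynonymous.
Codon 3: GGG Gly / CTG Leu — nonsynonymous.
Codon 4: CAC His / CCT Pro — nonsynonymous.
Codon 5: ACA Thr / ACA Thr — identical.
Nonsynonymous differences: 3 → different protein.

no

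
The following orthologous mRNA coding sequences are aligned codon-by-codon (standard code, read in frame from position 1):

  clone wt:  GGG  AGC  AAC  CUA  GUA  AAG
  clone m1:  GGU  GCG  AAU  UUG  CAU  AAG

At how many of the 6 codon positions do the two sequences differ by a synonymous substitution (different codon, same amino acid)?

3

Codon 1: GGG Gly / GGU Gly — synonymous.
Codon 2: AGC Ser / GCG Ala — nonsynonymous.
Codon 3: AAC Asn / AAU Asn — synonymous.
Codon 4: CUA Leu / UUG Leu — synonymous.
Codon 5: GUA Val / CAU His — nonsynonymous.
Codon 6: AAG Lys / AAG Lys — identical.
Synonymous differences: 3.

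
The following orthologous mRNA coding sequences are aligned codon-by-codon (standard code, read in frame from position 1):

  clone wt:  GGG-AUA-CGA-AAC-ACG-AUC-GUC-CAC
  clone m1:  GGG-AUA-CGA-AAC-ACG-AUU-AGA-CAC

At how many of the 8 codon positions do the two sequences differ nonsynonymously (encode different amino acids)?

Codon 1: GGG Gly / GGG Gly — identical.
Codon 2: AUA Ile / AUA Ile — identical.
Codon 3: CGA Arg / CGA Arg — identical.
Codon 4: AAC Asn / AAC Asn — identical.
Codon 5: ACG Thr / ACG Thr — identical.
Codon 6: AUC Ile / AUU Ile — synonymous.
Codon 7: GUC Val / AGA Arg — nonsynonymous.
Codon 8: CAC His / CAC His — identical.
Nonsynonymous differences: 1.

1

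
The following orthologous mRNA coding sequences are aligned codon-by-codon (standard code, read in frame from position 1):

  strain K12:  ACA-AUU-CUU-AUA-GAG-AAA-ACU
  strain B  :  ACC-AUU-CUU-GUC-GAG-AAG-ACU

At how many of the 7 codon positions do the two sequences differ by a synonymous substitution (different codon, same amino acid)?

2

Codon 1: ACA Thr / ACC Thr — synonymous.
Codon 2: AUU Ile / AUU Ile — identical.
Codon 3: CUU Leu / CUU Leu — identical.
Codon 4: AUA Ile / GUC Val — nonsynonymous.
Codon 5: GAG Glu / GAG Glu — identical.
Codon 6: AAA Lys / AAG Lys — synonymous.
Codon 7: ACU Thr / ACU Thr — identical.
Synonymous differences: 2.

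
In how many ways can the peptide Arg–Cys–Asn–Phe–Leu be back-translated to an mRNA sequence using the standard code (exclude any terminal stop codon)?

288

Arg: 6 codons.
Cys: 2 codons.
Asn: 2 codons.
Phe: 2 codons.
Leu: 6 codons.
6 × 2 × 2 × 2 × 6 = 288.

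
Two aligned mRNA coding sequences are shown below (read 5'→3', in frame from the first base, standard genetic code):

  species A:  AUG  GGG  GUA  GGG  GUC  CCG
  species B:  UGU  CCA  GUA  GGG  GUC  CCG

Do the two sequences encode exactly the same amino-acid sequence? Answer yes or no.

Codon 1: AUG Met / UGU Cys — nonsynonymous.
Codon 2: GGG Gly / CCA Pro — nonsynonymous.
Codon 3: GUA Val / GUA Val — identical.
Codon 4: GGG Gly / GGG Gly — identical.
Codon 5: GUC Val / GUC Val — identical.
Codon 6: CCG Pro / CCG Pro — identical.
Nonsynonymous differences: 2 → different protein.

no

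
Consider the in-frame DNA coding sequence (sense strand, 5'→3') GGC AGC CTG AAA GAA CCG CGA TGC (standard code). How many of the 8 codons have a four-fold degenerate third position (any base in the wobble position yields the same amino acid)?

Codon 1 GGC (Gly): third position 4-fold.
Codon 2 AGC (Ser): third position 2-fold.
Codon 3 CTG (Leu): third position 4-fold.
Codon 4 AAA (Lys): third position 2-fold.
Codon 5 GAA (Glu): third position 2-fold.
Codon 6 CCG (Pro): third position 4-fold.
Codon 7 CGA (Arg): third position 4-fold.
Codon 8 TGC (Cys): third position 2-fold.
Four-fold degenerate third positions: 4.

4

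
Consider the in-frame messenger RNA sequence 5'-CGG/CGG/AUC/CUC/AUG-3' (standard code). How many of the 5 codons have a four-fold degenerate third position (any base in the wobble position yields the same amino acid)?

3

Codon 1 CGG (Arg): third position 4-fold.
Codon 2 CGG (Arg): third position 4-fold.
Codon 3 AUC (Ile): third position 3-fold.
Codon 4 CUC (Leu): third position 4-fold.
Codon 5 AUG (Met): third position 1-fold.
Four-fold degenerate third positions: 3.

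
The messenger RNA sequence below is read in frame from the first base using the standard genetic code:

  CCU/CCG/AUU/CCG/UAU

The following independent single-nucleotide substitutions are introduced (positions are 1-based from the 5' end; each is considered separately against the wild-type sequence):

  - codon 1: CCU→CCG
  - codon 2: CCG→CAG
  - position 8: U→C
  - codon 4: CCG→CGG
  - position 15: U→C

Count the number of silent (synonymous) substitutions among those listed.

2

Codon 1: CCU (Pro) → CCG (Pro) — synonymous.
Codon 2: CCG (Pro) → CAG (Gln) — missense.
Codon 3: AUU (Ile) → ACU (Thr) — missense.
Codon 4: CCG (Pro) → CGG (Arg) — missense.
Codon 5: UAU (Tyr) → UAC (Tyr) — synonymous.
Synonymous: 2 of 5.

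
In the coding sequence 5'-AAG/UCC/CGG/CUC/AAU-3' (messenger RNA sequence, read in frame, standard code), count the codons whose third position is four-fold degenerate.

Codon 1 AAG (Lys): third position 2-fold.
Codon 2 UCC (Ser): third position 4-fold.
Codon 3 CGG (Arg): third position 4-fold.
Codon 4 CUC (Leu): third position 4-fold.
Codon 5 AAU (Asn): third position 2-fold.
Four-fold degenerate third positions: 3.

3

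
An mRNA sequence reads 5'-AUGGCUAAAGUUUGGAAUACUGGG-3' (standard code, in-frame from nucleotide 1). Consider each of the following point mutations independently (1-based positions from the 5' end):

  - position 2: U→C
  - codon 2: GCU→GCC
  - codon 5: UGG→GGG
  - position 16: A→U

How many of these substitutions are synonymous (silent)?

1

Codon 1: AUG (Met) → ACG (Thr) — missense.
Codon 2: GCU (Ala) → GCC (Ala) — synonymous.
Codon 5: UGG (Trp) → GGG (Gly) — missense.
Codon 6: AAU (Asn) → UAU (Tyr) — missense.
Synonymous: 1 of 4.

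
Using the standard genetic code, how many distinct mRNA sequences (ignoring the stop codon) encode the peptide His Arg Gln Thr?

96

His: 2 codons.
Arg: 6 codons.
Gln: 2 codons.
Thr: 4 codons.
2 × 6 × 2 × 4 = 96.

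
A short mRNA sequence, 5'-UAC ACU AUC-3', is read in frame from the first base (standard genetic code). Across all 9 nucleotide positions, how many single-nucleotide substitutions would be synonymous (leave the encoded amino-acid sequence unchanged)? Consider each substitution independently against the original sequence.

6

Codon 1 (UAC, Tyr): 1 synonymous substitution.
Codon 2 (ACU, Thr): 3 synonymous substitutions.
Codon 3 (AUC, Ile): 2 synonymous substitutions.
Total: 1 + 3 + 2 = 6.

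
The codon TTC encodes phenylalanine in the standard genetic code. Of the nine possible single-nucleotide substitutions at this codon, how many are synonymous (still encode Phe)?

Position 1: none → 0 synonymous.
Position 2: none → 0 synonymous.
Position 3: TTT → 1 synonymous.
Total: 0 + 0 + 1 = 1.

1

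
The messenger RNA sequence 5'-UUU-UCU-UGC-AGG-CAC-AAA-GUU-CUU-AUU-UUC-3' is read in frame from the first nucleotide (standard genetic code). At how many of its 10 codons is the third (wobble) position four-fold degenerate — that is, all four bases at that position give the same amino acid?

3

Codon 1 UUU (Phe): third position 2-fold.
Codon 2 UCU (Ser): third position 4-fold.
Codon 3 UGC (Cys): third position 2-fold.
Codon 4 AGG (Arg): third position 2-fold.
Codon 5 CAC (His): third position 2-fold.
Codon 6 AAA (Lys): third position 2-fold.
Codon 7 GUU (Val): third position 4-fold.
Codon 8 CUU (Leu): third position 4-fold.
Codon 9 AUU (Ile): third position 3-fold.
Codon 10 UUC (Phe): third position 2-fold.
Four-fold degenerate third positions: 3.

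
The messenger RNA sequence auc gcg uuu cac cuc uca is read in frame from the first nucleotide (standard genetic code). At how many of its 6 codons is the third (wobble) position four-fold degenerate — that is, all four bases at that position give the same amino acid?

Codon 1 AUC (Ile): third position 3-fold.
Codon 2 GCG (Ala): third position 4-fold.
Codon 3 UUU (Phe): third position 2-fold.
Codon 4 CAC (His): third position 2-fold.
Codon 5 CUC (Leu): third position 4-fold.
Codon 6 UCA (Ser): third position 4-fold.
Four-fold degenerate third positions: 3.

3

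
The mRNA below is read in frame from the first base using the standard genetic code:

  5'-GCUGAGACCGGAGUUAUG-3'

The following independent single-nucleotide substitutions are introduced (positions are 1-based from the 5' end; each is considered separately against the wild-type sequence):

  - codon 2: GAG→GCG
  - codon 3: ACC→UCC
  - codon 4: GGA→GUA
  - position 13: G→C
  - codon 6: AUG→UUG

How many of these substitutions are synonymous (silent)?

0

Codon 2: GAG (Glu) → GCG (Ala) — missense.
Codon 3: ACC (Thr) → UCC (Ser) — missense.
Codon 4: GGA (Gly) → GUA (Val) — missense.
Codon 5: GUU (Val) → CUU (Leu) — missense.
Codon 6: AUG (Met) → UUG (Leu) — missense.
Synonymous: 0 of 5.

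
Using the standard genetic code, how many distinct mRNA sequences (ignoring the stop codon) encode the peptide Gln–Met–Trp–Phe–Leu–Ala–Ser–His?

Gln: 2 codons.
Met: 1 codon.
Trp: 1 codon.
Phe: 2 codons.
Leu: 6 codons.
Ala: 4 codons.
Ser: 6 codons.
His: 2 codons.
2 × 1 × 1 × 2 × 6 × 4 × 6 × 2 = 1152.

1152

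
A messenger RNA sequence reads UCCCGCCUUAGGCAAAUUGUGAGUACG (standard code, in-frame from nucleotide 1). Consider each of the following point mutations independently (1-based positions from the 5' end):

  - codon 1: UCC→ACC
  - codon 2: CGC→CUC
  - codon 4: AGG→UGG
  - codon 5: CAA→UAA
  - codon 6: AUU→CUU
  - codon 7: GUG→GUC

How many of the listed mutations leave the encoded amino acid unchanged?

Codon 1: UCC (Ser) → ACC (Thr) — missense.
Codon 2: CGC (Arg) → CUC (Leu) — missense.
Codon 4: AGG (Arg) → UGG (Trp) — missense.
Codon 5: CAA (Gln) → UAA (Stop) — nonsense.
Codon 6: AUU (Ile) → CUU (Leu) — missense.
Codon 7: GUG (Val) → GUC (Val) — synonymous.
Synonymous: 1 of 6.

1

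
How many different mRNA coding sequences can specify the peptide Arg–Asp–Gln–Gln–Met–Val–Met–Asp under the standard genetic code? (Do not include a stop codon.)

384

Arg: 6 codons.
Asp: 2 codons.
Gln: 2 codons.
Gln: 2 codons.
Met: 1 codon.
Val: 4 codons.
Met: 1 codon.
Asp: 2 codons.
6 × 2 × 2 × 2 × 1 × 4 × 1 × 2 = 384.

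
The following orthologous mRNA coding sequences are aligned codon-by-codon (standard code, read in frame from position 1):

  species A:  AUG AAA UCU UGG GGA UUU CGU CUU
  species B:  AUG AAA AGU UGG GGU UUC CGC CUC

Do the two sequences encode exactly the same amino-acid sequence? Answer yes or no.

Codon 1: AUG Met / AUG Met — identical.
Codon 2: AAA Lys / AAA Lys — identical.
Codon 3: UCU Ser / AGU Ser — synonymous.
Codon 4: UGG Trp / UGG Trp — identical.
Codon 5: GGA Gly / GGU Gly — synonymous.
Codon 6: UUU Phe / UUC Phe — synonymous.
Codon 7: CGU Arg / CGC Arg — synonymous.
Codon 8: CUU Leu / CUC Leu — synonymous.
Nonsynonymous differences: 0 → same protein.

yes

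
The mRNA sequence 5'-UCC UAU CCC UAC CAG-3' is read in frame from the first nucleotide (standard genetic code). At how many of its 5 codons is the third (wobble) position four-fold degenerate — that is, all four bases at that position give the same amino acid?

2

Codon 1 UCC (Ser): third position 4-fold.
Codon 2 UAU (Tyr): third position 2-fold.
Codon 3 CCC (Pro): third position 4-fold.
Codon 4 UAC (Tyr): third position 2-fold.
Codon 5 CAG (Gln): third position 2-fold.
Four-fold degenerate third positions: 2.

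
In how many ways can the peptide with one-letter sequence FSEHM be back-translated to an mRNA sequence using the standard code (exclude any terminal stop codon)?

48

Phe: 2 codons.
Ser: 6 codons.
Glu: 2 codons.
His: 2 codons.
Met: 1 codon.
2 × 6 × 2 × 2 × 1 = 48.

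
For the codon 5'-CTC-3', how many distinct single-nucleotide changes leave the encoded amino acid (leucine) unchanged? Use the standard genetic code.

3

Position 1: none → 0 synonymous.
Position 2: none → 0 synonymous.
Position 3: CTT, CTA, CTG → 3 synonymous.
Total: 0 + 0 + 3 = 3.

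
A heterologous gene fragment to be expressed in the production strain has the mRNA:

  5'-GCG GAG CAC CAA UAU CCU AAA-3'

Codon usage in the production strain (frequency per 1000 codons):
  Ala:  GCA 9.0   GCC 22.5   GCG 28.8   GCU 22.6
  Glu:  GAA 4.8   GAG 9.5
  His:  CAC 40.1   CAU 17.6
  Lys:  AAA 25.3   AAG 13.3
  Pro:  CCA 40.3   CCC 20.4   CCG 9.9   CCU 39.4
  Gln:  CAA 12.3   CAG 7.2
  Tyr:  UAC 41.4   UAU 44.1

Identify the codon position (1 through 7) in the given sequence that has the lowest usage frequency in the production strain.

Codon 1 GCG (Ala): 28.8 per 1000.
Codon 2 GAG (Glu): 9.5 per 1000.
Codon 3 CAC (His): 40.1 per 1000.
Codon 4 CAA (Gln): 12.3 per 1000.
Codon 5 UAU (Tyr): 44.1 per 1000.
Codon 6 CCU (Pro): 39.4 per 1000.
Codon 7 AAA (Lys): 25.3 per 1000.
Lowest frequency is 9.5 at codon 2.

2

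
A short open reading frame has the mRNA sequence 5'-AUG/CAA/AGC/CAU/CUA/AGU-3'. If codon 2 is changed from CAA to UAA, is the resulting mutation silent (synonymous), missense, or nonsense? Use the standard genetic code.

Position 4 falls in codon 2: CAA → Gln.
After the substitution the codon is UAA → Stop.
The new codon is a stop codon, so this is a nonsense mutation.

nonsense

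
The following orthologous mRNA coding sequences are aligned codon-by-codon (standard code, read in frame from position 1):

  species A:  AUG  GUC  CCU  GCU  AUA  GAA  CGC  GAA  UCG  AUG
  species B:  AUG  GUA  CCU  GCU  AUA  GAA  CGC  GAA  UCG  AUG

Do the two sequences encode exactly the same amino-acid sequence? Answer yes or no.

Codon 1: AUG Met / AUG Met — identical.
Codon 2: GUC Val / GUA Val — synonymous.
Codon 3: CCU Pro / CCU Pro — identical.
Codon 4: GCU Ala / GCU Ala — identical.
Codon 5: AUA Ile / AUA Ile — identical.
Codon 6: GAA Glu / GAA Glu — identical.
Codon 7: CGC Arg / CGC Arg — identical.
Codon 8: GAA Glu / GAA Glu — identical.
Codon 9: UCG Ser / UCG Ser — identical.
Codon 10: AUG Met / AUG Met — identical.
Nonsynonymous differences: 0 → same protein.

yes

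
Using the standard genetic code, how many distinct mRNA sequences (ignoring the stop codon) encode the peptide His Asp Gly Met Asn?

His: 2 codons.
Asp: 2 codons.
Gly: 4 codons.
Met: 1 codon.
Asn: 2 codons.
2 × 2 × 4 × 1 × 2 = 32.

32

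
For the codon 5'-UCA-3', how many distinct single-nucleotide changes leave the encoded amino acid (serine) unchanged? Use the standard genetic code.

3

Position 1: none → 0 synonymous.
Position 2: none → 0 synonymous.
Position 3: UCU, UCC, UCG → 3 synonymous.
Total: 0 + 0 + 3 = 3.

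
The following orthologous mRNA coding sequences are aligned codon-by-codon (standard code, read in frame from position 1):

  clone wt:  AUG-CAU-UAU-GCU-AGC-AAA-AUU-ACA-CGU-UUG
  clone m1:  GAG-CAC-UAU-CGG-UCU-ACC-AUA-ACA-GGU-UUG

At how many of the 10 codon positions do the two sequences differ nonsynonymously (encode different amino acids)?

Codon 1: AUG Met / GAG Glu — nonsynonymous.
Codon 2: CAU His / CAC His — synonymous.
Codon 3: UAU Tyr / UAU Tyr — identical.
Codon 4: GCU Ala / CGG Arg — nonsynonymous.
Codon 5: AGC Ser / UCU Ser — synonymous.
Codon 6: AAA Lys / ACC Thr — nonsynonymous.
Codon 7: AUU Ile / AUA Ile — synonymous.
Codon 8: ACA Thr / ACA Thr — identical.
Codon 9: CGU Arg / GGU Gly — nonsynonymous.
Codon 10: UUG Leu / UUG Leu — identical.
Nonsynonymous differences: 4.

4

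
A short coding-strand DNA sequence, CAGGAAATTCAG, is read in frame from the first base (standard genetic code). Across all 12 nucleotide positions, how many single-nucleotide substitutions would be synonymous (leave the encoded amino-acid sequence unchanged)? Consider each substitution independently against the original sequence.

5

Codon 1 (CAG, Gln): 1 synonymous substitution.
Codon 2 (GAA, Glu): 1 synonymous substitution.
Codon 3 (ATT, Ile): 2 synonymous substitutions.
Codon 4 (CAG, Gln): 1 synonymous substitution.
Total: 1 + 1 + 2 + 1 = 5.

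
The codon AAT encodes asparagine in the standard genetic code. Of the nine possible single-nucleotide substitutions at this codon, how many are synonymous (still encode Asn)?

1

Position 1: none → 0 synonymous.
Position 2: none → 0 synonymous.
Position 3: AAC → 1 synonymous.
Total: 0 + 0 + 1 = 1.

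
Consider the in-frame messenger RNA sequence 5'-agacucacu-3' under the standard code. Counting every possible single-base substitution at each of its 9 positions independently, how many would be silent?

8

Codon 1 (AGA, Arg): 2 synonymous substitutions.
Codon 2 (CUC, Leu): 3 synonymous substitutions.
Codon 3 (ACU, Thr): 3 synonymous substitutions.
Total: 2 + 3 + 3 = 8.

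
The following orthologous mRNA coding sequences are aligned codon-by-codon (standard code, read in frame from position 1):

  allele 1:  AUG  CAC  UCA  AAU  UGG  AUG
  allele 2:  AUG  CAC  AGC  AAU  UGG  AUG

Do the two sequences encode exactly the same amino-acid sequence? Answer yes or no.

yes

Codon 1: AUG Met / AUG Met — identical.
Codon 2: CAC His / CAC His — identical.
Codon 3: UCA Ser / AGC Ser — synonymous.
Codon 4: AAU Asn / AAU Asn — identical.
Codon 5: UGG Trp / UGG Trp — identical.
Codon 6: AUG Met / AUG Met — identical.
Nonsynonymous differences: 0 → same protein.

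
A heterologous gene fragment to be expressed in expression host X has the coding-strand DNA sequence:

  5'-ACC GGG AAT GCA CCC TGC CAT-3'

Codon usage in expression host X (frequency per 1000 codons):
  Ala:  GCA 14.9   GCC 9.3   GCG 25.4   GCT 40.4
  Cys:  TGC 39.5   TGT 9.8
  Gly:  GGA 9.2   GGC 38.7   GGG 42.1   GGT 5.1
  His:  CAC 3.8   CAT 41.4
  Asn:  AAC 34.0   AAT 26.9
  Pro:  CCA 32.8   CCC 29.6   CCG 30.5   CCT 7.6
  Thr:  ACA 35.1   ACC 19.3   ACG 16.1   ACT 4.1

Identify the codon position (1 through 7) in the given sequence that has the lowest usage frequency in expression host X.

4

Codon 1 ACC (Thr): 19.3 per 1000.
Codon 2 GGG (Gly): 42.1 per 1000.
Codon 3 AAT (Asn): 26.9 per 1000.
Codon 4 GCA (Ala): 14.9 per 1000.
Codon 5 CCC (Pro): 29.6 per 1000.
Codon 6 TGC (Cys): 39.5 per 1000.
Codon 7 CAT (His): 41.4 per 1000.
Lowest frequency is 14.9 at codon 4.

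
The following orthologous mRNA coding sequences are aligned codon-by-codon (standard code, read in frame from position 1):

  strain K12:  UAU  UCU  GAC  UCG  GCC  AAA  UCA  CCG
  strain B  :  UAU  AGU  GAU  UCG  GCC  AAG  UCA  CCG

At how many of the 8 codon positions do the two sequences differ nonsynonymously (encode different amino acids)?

Codon 1: UAU Tyr / UAU Tyr — identical.
Codon 2: UCU Ser / AGU Ser — synonymous.
Codon 3: GAC Asp / GAU Asp — synonymous.
Codon 4: UCG Ser / UCG Ser — identical.
Codon 5: GCC Ala / GCC Ala — identical.
Codon 6: AAA Lys / AAG Lys — synonymous.
Codon 7: UCA Ser / UCA Ser — identical.
Codon 8: CCG Pro / CCG Pro — identical.
Nonsynonymous differences: 0.

0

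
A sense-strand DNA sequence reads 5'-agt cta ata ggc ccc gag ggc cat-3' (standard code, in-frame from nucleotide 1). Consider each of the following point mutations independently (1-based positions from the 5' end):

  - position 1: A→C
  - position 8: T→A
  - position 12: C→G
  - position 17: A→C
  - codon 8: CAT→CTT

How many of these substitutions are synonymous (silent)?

Codon 1: AGT (Ser) → CGT (Arg) — missense.
Codon 3: ATA (Ile) → AAA (Lys) — missense.
Codon 4: GGC (Gly) → GGG (Gly) — synonymous.
Codon 6: GAG (Glu) → GCG (Ala) — missense.
Codon 8: CAT (His) → CTT (Leu) — missense.
Synonymous: 1 of 5.

1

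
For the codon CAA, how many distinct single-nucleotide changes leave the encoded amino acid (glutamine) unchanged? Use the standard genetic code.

1

Position 1: none → 0 synonymous.
Position 2: none → 0 synonymous.
Position 3: CAG → 1 synonymous.
Total: 0 + 0 + 1 = 1.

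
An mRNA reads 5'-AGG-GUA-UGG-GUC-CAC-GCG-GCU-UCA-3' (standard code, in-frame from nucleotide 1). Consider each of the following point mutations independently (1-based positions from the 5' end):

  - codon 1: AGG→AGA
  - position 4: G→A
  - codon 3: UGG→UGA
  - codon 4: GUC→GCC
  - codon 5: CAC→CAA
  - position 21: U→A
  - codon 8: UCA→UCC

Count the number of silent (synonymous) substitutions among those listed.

Codon 1: AGG (Arg) → AGA (Arg) — synonymous.
Codon 2: GUA (Val) → AUA (Ile) — missense.
Codon 3: UGG (Trp) → UGA (Stop) — nonsense.
Codon 4: GUC (Val) → GCC (Ala) — missense.
Codon 5: CAC (His) → CAA (Gln) — missense.
Codon 7: GCU (Ala) → GCA (Ala) — synonymous.
Codon 8: UCA (Ser) → UCC (Ser) — synonymous.
Synonymous: 3 of 7.

3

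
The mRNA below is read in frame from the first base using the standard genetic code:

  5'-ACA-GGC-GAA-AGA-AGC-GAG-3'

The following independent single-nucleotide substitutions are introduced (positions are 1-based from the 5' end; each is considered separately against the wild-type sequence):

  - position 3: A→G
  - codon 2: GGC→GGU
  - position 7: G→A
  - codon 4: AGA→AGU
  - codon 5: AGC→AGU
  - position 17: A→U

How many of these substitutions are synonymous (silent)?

3

Codon 1: ACA (Thr) → ACG (Thr) — synonymous.
Codon 2: GGC (Gly) → GGU (Gly) — synonymous.
Codon 3: GAA (Glu) → AAA (Lys) — missense.
Codon 4: AGA (Arg) → AGU (Ser) — missense.
Codon 5: AGC (Ser) → AGU (Ser) — synonymous.
Codon 6: GAG (Glu) → GUG (Val) — missense.
Synonymous: 3 of 6.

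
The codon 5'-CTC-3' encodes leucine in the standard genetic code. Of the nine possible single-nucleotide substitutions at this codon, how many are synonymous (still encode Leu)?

3

Position 1: none → 0 synonymous.
Position 2: none → 0 synonymous.
Position 3: CTT, CTA, CTG → 3 synonymous.
Total: 0 + 0 + 3 = 3.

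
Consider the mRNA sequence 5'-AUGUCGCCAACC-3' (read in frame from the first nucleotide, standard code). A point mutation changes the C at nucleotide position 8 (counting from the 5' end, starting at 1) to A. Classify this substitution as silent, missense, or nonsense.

missense

Position 8 falls in codon 3: CCA → Pro.
After the substitution the codon is CAA → Gln.
Pro ≠ Gln, so this is a missense mutation.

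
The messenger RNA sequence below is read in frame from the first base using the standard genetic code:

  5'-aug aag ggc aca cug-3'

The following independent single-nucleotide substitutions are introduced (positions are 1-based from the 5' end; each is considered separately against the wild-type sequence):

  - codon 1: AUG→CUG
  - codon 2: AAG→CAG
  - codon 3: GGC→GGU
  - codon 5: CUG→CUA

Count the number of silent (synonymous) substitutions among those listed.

2

Codon 1: AUG (Met) → CUG (Leu) — missense.
Codon 2: AAG (Lys) → CAG (Gln) — missense.
Codon 3: GGC (Gly) → GGU (Gly) — synonymous.
Codon 5: CUG (Leu) → CUA (Leu) — synonymous.
Synonymous: 2 of 4.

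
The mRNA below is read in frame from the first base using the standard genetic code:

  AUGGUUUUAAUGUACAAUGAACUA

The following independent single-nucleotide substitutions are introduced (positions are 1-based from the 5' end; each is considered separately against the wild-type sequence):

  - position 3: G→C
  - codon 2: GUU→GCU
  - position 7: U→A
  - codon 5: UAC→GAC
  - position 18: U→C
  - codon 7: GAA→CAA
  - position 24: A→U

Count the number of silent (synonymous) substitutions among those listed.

Codon 1: AUG (Met) → AUC (Ile) — missense.
Codon 2: GUU (Val) → GCU (Ala) — missense.
Codon 3: UUA (Leu) → AUA (Ile) — missense.
Codon 5: UAC (Tyr) → GAC (Asp) — missense.
Codon 6: AAU (Asn) → AAC (Asn) — synonymous.
Codon 7: GAA (Glu) → CAA (Gln) — missense.
Codon 8: CUA (Leu) → CUU (Leu) — synonymous.
Synonymous: 2 of 7.

2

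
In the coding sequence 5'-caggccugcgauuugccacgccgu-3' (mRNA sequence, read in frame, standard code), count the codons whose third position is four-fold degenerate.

4

Codon 1 CAG (Gln): third position 2-fold.
Codon 2 GCC (Ala): third position 4-fold.
Codon 3 UGC (Cys): third position 2-fold.
Codon 4 GAU (Asp): third position 2-fold.
Codon 5 UUG (Leu): third position 2-fold.
Codon 6 CCA (Pro): third position 4-fold.
Codon 7 CGC (Arg): third position 4-fold.
Codon 8 CGU (Arg): third position 4-fold.
Four-fold degenerate third positions: 4.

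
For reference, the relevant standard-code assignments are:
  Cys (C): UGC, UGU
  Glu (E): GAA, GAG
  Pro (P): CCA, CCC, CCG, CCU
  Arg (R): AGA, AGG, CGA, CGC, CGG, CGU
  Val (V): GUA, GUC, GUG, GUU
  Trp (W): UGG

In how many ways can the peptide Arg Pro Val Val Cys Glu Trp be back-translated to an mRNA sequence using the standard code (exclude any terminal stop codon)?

1536

Arg: 6 codons.
Pro: 4 codons.
Val: 4 codons.
Val: 4 codons.
Cys: 2 codons.
Glu: 2 codons.
Trp: 1 codon.
6 × 4 × 4 × 4 × 2 × 2 × 1 = 1536.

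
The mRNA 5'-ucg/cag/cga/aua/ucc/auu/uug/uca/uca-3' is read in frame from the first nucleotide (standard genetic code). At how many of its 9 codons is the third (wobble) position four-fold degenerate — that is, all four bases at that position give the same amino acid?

Codon 1 UCG (Ser): third position 4-fold.
Codon 2 CAG (Gln): third position 2-fold.
Codon 3 CGA (Arg): third position 4-fold.
Codon 4 AUA (Ile): third position 3-fold.
Codon 5 UCC (Ser): third position 4-fold.
Codon 6 AUU (Ile): third position 3-fold.
Codon 7 UUG (Leu): third position 2-fold.
Codon 8 UCA (Ser): third position 4-fold.
Codon 9 UCA (Ser): third position 4-fold.
Four-fold degenerate third positions: 5.

5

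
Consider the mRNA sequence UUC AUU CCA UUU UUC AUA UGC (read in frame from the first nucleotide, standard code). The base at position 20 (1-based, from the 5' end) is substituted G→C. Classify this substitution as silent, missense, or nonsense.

Position 20 falls in codon 7: UGC → Cys.
After the substitution the codon is UCC → Ser.
Cys ≠ Ser, so this is a missense mutation.

missense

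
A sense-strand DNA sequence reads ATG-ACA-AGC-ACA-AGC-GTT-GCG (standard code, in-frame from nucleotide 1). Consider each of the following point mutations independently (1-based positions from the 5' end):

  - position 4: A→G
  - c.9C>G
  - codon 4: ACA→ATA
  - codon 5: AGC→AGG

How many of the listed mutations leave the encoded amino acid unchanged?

Codon 2: ACA (Thr) → GCA (Ala) — missense.
Codon 3: AGC (Ser) → AGG (Arg) — missense.
Codon 4: ACA (Thr) → ATA (Ile) — missense.
Codon 5: AGC (Ser) → AGG (Arg) — missense.
Synonymous: 0 of 4.

0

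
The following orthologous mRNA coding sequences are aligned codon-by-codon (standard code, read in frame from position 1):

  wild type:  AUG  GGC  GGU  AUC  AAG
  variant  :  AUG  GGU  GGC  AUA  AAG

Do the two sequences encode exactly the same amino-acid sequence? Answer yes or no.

yes

Codon 1: AUG Met / AUG Met — identical.
Codon 2: GGC Gly / GGU Gly — synonymous.
Codon 3: GGU Gly / GGC Gly — synonymous.
Codon 4: AUC Ile / AUA Ile — synonymous.
Codon 5: AAG Lys / AAG Lys — identical.
Nonsynonymous differences: 0 → same protein.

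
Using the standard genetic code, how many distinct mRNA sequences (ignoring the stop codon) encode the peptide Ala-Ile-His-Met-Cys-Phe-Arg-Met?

576

Ala: 4 codons.
Ile: 3 codons.
His: 2 codons.
Met: 1 codon.
Cys: 2 codons.
Phe: 2 codons.
Arg: 6 codons.
Met: 1 codon.
4 × 3 × 2 × 1 × 2 × 2 × 6 × 1 = 576.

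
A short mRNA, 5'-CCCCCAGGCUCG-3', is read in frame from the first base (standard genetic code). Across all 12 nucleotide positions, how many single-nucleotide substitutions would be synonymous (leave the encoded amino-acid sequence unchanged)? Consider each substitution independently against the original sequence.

Codon 1 (CCC, Pro): 3 synonymous substitutions.
Codon 2 (CCA, Pro): 3 synonymous substitutions.
Codon 3 (GGC, Gly): 3 synonymous substitutions.
Codon 4 (UCG, Ser): 3 synonymous substitutions.
Total: 3 + 3 + 3 + 3 = 12.

12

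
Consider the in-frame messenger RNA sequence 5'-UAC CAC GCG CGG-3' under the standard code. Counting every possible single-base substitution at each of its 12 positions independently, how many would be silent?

Codon 1 (UAC, Tyr): 1 synonymous substitution.
Codon 2 (CAC, His): 1 synonymous substitution.
Codon 3 (GCG, Ala): 3 synonymous substitutions.
Codon 4 (CGG, Arg): 4 synonymous substitutions.
Total: 1 + 1 + 3 + 4 = 9.

9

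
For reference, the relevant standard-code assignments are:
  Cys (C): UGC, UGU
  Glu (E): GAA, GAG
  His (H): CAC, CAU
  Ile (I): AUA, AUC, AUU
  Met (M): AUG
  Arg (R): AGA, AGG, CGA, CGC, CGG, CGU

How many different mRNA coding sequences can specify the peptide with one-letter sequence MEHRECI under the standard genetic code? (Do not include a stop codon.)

288

Met: 1 codon.
Glu: 2 codons.
His: 2 codons.
Arg: 6 codons.
Glu: 2 codons.
Cys: 2 codons.
Ile: 3 codons.
1 × 2 × 2 × 6 × 2 × 2 × 3 = 288.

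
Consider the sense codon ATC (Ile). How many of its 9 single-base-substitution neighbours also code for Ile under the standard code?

Position 1: none → 0 synonymous.
Position 2: none → 0 synonymous.
Position 3: ATT, ATA → 2 synonymous.
Total: 0 + 0 + 2 = 2.

2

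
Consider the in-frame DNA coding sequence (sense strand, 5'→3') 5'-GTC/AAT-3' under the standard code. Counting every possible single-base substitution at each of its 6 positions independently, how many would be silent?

Codon 1 (GTC, Val): 3 synonymous substitutions.
Codon 2 (AAT, Asn): 1 synonymous substitution.
Total: 3 + 1 = 4.

4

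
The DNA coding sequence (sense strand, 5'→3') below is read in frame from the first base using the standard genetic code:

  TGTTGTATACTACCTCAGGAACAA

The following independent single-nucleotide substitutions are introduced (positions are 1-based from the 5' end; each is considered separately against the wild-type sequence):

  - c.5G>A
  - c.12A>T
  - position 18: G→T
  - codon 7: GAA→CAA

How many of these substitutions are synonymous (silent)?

1

Codon 2: TGT (Cys) → TAT (Tyr) — missense.
Codon 4: CTA (Leu) → CTT (Leu) — synonymous.
Codon 6: CAG (Gln) → CAT (His) — missense.
Codon 7: GAA (Glu) → CAA (Gln) — missense.
Synonymous: 1 of 4.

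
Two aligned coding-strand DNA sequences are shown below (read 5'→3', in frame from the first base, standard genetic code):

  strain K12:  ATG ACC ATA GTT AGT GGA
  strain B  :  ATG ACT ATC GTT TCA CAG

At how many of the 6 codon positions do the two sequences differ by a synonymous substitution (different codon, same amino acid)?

Codon 1: ATG Met / ATG Met — identical.
Codon 2: ACC Thr / ACT Thr — synonymous.
Codon 3: ATA Ile / ATC Ile — synonymous.
Codon 4: GTT Val / GTT Val — identical.
Codon 5: AGT Ser / TCA Ser — synonymous.
Codon 6: GGA Gly / CAG Gln — nonsynonymous.
Synonymous differences: 3.

3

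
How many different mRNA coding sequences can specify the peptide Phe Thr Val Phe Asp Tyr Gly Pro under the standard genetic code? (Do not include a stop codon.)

4096

Phe: 2 codons.
Thr: 4 codons.
Val: 4 codons.
Phe: 2 codons.
Asp: 2 codons.
Tyr: 2 codons.
Gly: 4 codons.
Pro: 4 codons.
2 × 4 × 4 × 2 × 2 × 2 × 4 × 4 = 4096.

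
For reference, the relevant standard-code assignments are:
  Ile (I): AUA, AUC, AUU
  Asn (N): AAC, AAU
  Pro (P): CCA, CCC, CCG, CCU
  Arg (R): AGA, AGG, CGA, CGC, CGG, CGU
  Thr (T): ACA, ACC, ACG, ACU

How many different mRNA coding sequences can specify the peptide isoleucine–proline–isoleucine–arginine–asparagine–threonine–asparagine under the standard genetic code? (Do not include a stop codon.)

3456

Ile: 3 codons.
Pro: 4 codons.
Ile: 3 codons.
Arg: 6 codons.
Asn: 2 codons.
Thr: 4 codons.
Asn: 2 codons.
3 × 4 × 3 × 6 × 2 × 4 × 2 = 3456.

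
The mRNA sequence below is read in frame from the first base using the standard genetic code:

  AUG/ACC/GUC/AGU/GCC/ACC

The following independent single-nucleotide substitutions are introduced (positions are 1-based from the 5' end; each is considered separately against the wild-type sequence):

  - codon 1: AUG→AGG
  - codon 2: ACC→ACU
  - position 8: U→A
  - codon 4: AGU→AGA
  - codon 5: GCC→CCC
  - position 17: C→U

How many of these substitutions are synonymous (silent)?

1

Codon 1: AUG (Met) → AGG (Arg) — missense.
Codon 2: ACC (Thr) → ACU (Thr) — synonymous.
Codon 3: GUC (Val) → GAC (Asp) — missense.
Codon 4: AGU (Ser) → AGA (Arg) — missense.
Codon 5: GCC (Ala) → CCC (Pro) — missense.
Codon 6: ACC (Thr) → AUC (Ile) — missense.
Synonymous: 1 of 6.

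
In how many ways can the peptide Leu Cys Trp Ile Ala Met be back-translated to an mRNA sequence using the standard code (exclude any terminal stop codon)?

Leu: 6 codons.
Cys: 2 codons.
Trp: 1 codon.
Ile: 3 codons.
Ala: 4 codons.
Met: 1 codon.
6 × 2 × 1 × 3 × 4 × 1 = 144.

144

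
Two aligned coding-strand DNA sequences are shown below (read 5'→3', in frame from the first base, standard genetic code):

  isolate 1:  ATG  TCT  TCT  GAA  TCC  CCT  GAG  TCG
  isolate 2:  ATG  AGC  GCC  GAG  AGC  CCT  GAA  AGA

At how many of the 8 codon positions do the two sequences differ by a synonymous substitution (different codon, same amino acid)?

Codon 1: ATG Met / ATG Met — identical.
Codon 2: TCT Ser / AGC Ser — synonymous.
Codon 3: TCT Ser / GCC Ala — nonsynonymous.
Codon 4: GAA Glu / GAG Glu — synonymous.
Codon 5: TCC Ser / AGC Ser — synonymous.
Codon 6: CCT Pro / CCT Pro — identical.
Codon 7: GAG Glu / GAA Glu — synonymous.
Codon 8: TCG Ser / AGA Arg — nonsynonymous.
Synonymous differences: 4.

4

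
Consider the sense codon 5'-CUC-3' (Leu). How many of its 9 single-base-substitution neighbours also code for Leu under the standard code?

Position 1: none → 0 synonymous.
Position 2: none → 0 synonymous.
Position 3: CUU, CUA, CUG → 3 synonymous.
Total: 0 + 0 + 3 = 3.

3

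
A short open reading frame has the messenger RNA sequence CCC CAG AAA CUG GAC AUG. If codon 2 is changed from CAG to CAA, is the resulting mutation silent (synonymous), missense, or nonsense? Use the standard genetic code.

Position 6 falls in codon 2: CAG → Gln.
After the substitution the codon is CAA → Gln.
Both encode Gln, so the change is synonymous.

silent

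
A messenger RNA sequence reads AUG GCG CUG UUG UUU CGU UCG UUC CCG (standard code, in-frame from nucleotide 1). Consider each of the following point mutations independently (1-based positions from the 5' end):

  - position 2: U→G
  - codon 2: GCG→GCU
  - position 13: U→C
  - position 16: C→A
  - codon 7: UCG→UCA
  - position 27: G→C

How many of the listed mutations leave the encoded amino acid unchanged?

Codon 1: AUG (Met) → AGG (Arg) — missense.
Codon 2: GCG (Ala) → GCU (Ala) — synonymous.
Codon 5: UUU (Phe) → CUU (Leu) — missense.
Codon 6: CGU (Arg) → AGU (Ser) — missense.
Codon 7: UCG (Ser) → UCA (Ser) — synonymous.
Codon 9: CCG (Pro) → CCC (Pro) — synonymous.
Synonymous: 3 of 6.

3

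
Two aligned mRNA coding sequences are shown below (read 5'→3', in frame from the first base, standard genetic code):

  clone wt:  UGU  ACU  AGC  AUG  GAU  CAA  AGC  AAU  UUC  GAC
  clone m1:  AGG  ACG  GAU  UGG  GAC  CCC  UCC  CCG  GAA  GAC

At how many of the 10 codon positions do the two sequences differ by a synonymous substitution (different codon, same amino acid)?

3

Codon 1: UGU Cys / AGG Arg — nonsynonymous.
Codon 2: ACU Thr / ACG Thr — synonymous.
Codon 3: AGC Ser / GAU Asp — nonsynonymous.
Codon 4: AUG Met / UGG Trp — nonsynonymous.
Codon 5: GAU Asp / GAC Asp — synonymous.
Codon 6: CAA Gln / CCC Pro — nonsynonymous.
Codon 7: AGC Ser / UCC Ser — synonymous.
Codon 8: AAU Asn / CCG Pro — nonsynonymous.
Codon 9: UUC Phe / GAA Glu — nonsynonymous.
Codon 10: GAC Asp / GAC Asp — identical.
Synonymous differences: 3.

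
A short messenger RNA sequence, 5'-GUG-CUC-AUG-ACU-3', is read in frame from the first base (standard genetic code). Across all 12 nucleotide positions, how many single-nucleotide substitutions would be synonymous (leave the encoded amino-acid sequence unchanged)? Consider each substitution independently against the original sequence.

9

Codon 1 (GUG, Val): 3 synonymous substitutions.
Codon 2 (CUC, Leu): 3 synonymous substitutions.
Codon 3 (AUG, Met): 0 synonymous substitutions.
Codon 4 (ACU, Thr): 3 synonymous substitutions.
Total: 3 + 3 + 0 + 3 = 9.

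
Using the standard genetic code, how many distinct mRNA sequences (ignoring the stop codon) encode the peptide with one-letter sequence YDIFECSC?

Tyr: 2 codons.
Asp: 2 codons.
Ile: 3 codons.
Phe: 2 codons.
Glu: 2 codons.
Cys: 2 codons.
Ser: 6 codons.
Cys: 2 codons.
2 × 2 × 3 × 2 × 2 × 2 × 6 × 2 = 1152.

1152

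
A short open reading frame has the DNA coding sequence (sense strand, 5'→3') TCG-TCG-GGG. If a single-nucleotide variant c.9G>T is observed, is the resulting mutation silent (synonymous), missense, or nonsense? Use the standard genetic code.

Position 9 falls in codon 3: GGG → Gly.
After the substitution the codon is GGT → Gly.
Both encode Gly, so the change is synonymous.

silent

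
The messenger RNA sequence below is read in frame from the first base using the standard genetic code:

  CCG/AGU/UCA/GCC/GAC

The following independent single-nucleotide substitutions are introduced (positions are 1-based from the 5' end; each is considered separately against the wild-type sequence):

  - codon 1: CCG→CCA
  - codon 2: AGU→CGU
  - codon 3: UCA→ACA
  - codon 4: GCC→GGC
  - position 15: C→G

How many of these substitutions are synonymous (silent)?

1

Codon 1: CCG (Pro) → CCA (Pro) — synonymous.
Codon 2: AGU (Ser) → CGU (Arg) — missense.
Codon 3: UCA (Ser) → ACA (Thr) — missense.
Codon 4: GCC (Ala) → GGC (Gly) — missense.
Codon 5: GAC (Asp) → GAG (Glu) — missense.
Synonymous: 1 of 5.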